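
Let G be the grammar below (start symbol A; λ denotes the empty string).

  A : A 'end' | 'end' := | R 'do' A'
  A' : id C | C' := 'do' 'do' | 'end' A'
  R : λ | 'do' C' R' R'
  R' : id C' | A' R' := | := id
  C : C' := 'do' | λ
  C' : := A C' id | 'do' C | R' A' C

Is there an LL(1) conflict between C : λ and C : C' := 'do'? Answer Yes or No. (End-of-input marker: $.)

FIRST(λ) = { λ } and FIRST(C' := 'do') = { 'do', 'end', :=, id }.
The first alternative is nullable and FOLLOW(C) = { $, 'do', 'end', :=, id } shares 'do' with FIRST of the second — conflict.

Yes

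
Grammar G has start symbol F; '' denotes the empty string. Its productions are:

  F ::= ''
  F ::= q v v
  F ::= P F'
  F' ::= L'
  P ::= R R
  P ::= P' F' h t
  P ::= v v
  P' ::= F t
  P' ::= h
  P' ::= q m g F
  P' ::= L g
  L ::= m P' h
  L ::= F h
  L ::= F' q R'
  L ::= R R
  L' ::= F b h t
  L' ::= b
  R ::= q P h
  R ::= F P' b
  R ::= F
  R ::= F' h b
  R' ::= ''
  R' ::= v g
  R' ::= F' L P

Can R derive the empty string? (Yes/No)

R ::= F and each of F is nullable, so R ⇒* ''.

Yes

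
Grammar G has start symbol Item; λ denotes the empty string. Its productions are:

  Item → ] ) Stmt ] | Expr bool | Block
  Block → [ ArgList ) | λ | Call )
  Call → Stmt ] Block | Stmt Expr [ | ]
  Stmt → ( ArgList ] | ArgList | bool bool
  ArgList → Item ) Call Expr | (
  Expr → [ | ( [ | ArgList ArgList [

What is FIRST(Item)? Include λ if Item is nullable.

Item → ] ) Stmt ] contributes {]}.
From Item → Expr bool: add FIRST(Expr) = { (, ), [, ], bool }.
From Item → Block: add FIRST(Block) = { (, ), [, ], bool, λ } (including λ since Block is nullable).
Union: FIRST(Item) = { (, ), [, ], bool, λ }.

{ (, ), [, ], bool, λ }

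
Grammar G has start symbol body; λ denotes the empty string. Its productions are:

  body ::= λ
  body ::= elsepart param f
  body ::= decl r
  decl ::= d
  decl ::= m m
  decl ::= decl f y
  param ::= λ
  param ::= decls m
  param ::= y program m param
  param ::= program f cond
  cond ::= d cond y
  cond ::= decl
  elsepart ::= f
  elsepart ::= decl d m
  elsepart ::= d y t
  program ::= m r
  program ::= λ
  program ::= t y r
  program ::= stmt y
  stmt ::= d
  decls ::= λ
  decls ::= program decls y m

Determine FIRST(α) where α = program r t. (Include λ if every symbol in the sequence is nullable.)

Add FIRST(program)\{λ} = { d, m, t }; program is nullable, continue.
r is a terminal; add {r} and stop.

{ d, m, r, t }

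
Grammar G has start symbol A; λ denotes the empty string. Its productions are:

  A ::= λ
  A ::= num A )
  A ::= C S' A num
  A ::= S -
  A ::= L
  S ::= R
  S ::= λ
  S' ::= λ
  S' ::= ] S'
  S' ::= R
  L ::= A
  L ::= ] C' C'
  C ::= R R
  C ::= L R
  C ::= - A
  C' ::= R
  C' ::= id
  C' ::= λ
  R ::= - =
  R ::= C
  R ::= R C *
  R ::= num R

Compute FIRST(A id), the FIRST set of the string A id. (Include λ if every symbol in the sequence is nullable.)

{ -, ], id, num }

Add FIRST(A)\{λ} = { -, ], num }; A is nullable, continue.
id is a terminal; add {id} and stop.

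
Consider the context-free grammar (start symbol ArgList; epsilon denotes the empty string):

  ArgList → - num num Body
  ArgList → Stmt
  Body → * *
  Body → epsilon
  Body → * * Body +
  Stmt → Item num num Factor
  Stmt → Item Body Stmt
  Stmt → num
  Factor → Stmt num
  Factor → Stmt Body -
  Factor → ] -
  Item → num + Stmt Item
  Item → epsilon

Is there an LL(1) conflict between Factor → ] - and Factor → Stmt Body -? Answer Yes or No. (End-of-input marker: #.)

No

FIRST(] -) = { ] } and FIRST(Stmt Body -) = { *, num }.
The FIRST sets are disjoint and neither alternative is nullable — no conflict.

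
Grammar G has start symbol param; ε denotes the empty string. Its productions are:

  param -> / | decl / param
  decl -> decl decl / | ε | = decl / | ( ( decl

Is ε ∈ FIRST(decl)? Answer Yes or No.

decl has an ε-production, so decl ⇒ ε.

Yes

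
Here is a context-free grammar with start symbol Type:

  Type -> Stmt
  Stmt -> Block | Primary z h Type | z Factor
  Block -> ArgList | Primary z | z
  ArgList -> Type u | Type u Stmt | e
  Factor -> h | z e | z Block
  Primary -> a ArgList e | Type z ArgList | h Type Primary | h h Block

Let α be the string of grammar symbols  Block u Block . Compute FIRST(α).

{ a, e, h, z }

Add FIRST(Block) = { a, e, h, z }; Block is not nullable, stop.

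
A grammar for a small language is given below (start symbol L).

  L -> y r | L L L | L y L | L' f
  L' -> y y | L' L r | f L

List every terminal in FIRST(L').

L' -> y y contributes {y}.
From L' -> L' L r: add FIRST(L') = { f, y }.
L' -> f L contributes {f}.
Union: FIRST(L') = { f, y }.

{ f, y }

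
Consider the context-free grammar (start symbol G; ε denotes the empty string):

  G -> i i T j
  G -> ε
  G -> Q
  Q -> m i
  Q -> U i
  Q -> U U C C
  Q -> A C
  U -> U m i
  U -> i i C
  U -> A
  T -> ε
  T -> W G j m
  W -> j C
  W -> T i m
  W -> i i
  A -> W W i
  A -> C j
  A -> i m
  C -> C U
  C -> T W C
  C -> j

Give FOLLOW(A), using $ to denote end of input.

In Q -> A C: add FIRST(C) = { i, j }.
In U -> A: A is at the end, add FOLLOW(U) = { $, i, j, m }.
Union: FOLLOW(A) = { $, i, j, m }.

{ $, i, j, m }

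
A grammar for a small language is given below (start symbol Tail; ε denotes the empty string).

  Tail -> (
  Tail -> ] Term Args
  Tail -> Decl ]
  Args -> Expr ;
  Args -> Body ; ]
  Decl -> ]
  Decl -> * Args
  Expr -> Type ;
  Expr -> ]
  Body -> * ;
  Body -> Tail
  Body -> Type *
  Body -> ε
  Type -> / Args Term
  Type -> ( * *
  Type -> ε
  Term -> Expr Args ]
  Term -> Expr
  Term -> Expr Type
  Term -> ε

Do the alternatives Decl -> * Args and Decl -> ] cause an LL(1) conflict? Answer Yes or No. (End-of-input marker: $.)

FIRST(* Args) = { * } and FIRST(]) = { ] }.
The FIRST sets are disjoint and neither alternative is nullable — no conflict.

No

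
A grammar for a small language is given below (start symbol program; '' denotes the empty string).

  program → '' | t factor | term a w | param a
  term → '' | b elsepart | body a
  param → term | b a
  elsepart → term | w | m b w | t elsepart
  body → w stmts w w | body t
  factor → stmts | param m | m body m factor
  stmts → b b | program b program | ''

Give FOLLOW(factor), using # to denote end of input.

In program → t factor: factor is at the end, add FOLLOW(program) = { #, b, w }.
In factor → m body m factor: factor is at the end, add FOLLOW(factor) = { #, b, w }.
Union: FOLLOW(factor) = { #, b, w }.

{ #, b, w }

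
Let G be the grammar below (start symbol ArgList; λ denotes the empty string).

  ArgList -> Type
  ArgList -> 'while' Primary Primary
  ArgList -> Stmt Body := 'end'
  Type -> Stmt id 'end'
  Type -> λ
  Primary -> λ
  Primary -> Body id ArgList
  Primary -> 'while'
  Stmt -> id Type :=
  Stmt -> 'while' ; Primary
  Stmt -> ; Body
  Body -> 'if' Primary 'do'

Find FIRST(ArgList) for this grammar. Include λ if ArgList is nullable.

{ 'while', ;, id, λ }

From ArgList -> Type: add FIRST(Type) = { 'while', ;, id, λ } (including λ since Type is nullable).
ArgList -> 'while' Primary Primary contributes {'while'}.
From ArgList -> Stmt Body := 'end': add FIRST(Stmt) = { 'while', ;, id }.
Union: FIRST(ArgList) = { 'while', ;, id, λ }.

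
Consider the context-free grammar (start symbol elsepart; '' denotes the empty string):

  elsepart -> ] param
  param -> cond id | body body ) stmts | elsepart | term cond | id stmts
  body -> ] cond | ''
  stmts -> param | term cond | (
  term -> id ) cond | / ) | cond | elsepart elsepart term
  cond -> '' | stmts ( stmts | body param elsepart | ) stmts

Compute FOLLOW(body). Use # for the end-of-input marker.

{ (, ), /, ], id }

In param -> body body ) stmts: add FIRST(body ) stmts) = { ), ] }.
In param -> body body ) stmts: add FIRST() stmts) = { ) }.
In cond -> body param elsepart: add FIRST(param elsepart) = { (, ), /, ], id }.
Union: FOLLOW(body) = { (, ), /, ], id }.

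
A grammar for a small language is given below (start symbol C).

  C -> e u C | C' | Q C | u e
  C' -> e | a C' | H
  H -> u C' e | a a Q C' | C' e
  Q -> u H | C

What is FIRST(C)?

C -> e u C contributes {e}.
From C -> C': add FIRST(C') = { a, e, u }.
From C -> Q C: add FIRST(Q) = { a, e, u }.
C -> u e contributes {u}.
Union: FIRST(C) = { a, e, u }.

{ a, e, u }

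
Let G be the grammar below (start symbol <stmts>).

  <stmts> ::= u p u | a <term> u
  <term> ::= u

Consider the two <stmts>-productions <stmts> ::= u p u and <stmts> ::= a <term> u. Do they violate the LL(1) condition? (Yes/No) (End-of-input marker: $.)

No

FIRST(u p u) = { u } and FIRST(a <term> u) = { a }.
The FIRST sets are disjoint and neither alternative is nullable — no conflict.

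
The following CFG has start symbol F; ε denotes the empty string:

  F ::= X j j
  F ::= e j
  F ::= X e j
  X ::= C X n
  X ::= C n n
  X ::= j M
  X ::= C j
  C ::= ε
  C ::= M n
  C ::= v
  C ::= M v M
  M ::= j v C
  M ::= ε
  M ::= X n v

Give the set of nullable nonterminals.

Directly nullable (have an ε-production): C, M.
No other nonterminal has a production whose RHS symbols are all nullable.

{ C, M }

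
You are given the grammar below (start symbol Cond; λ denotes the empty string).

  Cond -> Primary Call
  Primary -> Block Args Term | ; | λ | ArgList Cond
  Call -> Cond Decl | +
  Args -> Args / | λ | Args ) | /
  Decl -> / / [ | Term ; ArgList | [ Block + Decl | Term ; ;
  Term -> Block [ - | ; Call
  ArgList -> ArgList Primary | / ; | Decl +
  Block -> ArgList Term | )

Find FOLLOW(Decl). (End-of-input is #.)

{ #, ), +, /, ;, [ }

In Call -> Cond Decl: Decl is at the end, add FOLLOW(Call) = { #, ), +, /, ;, [ }.
In Decl -> [ Block + Decl: Decl is at the end, add FOLLOW(Decl) = { #, ), +, /, ;, [ }.
In ArgList -> Decl +: add FIRST(+) = { + }.
Union: FOLLOW(Decl) = { #, ), +, /, ;, [ }.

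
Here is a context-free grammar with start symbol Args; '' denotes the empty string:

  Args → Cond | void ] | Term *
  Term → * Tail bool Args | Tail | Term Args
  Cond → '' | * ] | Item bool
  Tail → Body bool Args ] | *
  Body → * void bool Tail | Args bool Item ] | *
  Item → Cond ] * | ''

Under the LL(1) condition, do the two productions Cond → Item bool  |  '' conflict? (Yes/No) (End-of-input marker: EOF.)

FIRST(Item bool) = { *, ], bool } and FIRST('') = { '' }.
The second alternative is nullable and FOLLOW(Cond) = { EOF, *, ], bool, void } shares * with FIRST of the first — conflict.

Yes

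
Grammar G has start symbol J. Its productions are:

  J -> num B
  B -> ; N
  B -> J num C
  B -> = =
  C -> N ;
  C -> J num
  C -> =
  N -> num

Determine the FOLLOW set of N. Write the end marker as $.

In B -> ; N: N is at the end, add FOLLOW(B) = { $, num }.
In C -> N ;: add FIRST(;) = { ; }.
Union: FOLLOW(N) = { $, ;, num }.

{ $, ;, num }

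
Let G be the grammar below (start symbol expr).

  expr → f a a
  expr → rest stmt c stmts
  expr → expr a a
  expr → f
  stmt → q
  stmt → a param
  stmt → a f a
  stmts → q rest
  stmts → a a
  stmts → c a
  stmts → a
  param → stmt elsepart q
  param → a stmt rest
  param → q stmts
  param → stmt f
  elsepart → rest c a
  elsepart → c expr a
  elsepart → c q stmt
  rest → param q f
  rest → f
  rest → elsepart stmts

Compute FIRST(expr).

{ a, c, f, q }

expr → f a a contributes {f}.
From expr → rest stmt c stmts: add FIRST(rest) = { a, c, f, q }.
From expr → expr a a: add FIRST(expr) = { a, c, f, q }.
expr → f contributes {f}.
Union: FIRST(expr) = { a, c, f, q }.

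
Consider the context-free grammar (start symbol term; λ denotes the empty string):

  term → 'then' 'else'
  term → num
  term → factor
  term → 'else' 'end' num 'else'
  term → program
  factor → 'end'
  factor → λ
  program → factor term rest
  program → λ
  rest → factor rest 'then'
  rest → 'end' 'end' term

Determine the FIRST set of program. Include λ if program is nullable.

{ 'else', 'end', 'then', num, λ }

From program → factor term rest: factor, term nullable, take FIRST(factor) ∪ FIRST(term) ∪ FIRST(rest) = { 'else', 'end', 'then', num }.
program → λ contributes λ.
Union: FIRST(program) = { 'else', 'end', 'then', num, λ }.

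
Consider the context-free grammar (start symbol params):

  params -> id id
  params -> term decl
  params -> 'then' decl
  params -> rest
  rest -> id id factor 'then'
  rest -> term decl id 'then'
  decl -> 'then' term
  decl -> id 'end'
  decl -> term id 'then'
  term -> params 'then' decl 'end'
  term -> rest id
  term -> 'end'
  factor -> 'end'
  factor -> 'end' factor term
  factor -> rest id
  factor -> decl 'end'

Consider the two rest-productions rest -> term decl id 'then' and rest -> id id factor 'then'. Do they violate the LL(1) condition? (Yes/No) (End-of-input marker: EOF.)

Yes

FIRST(term decl id 'then') = { 'end', 'then', id } and FIRST(id id factor 'then') = { id }.
Both contain id, so the two alternatives are not disjoint — LL(1) conflict.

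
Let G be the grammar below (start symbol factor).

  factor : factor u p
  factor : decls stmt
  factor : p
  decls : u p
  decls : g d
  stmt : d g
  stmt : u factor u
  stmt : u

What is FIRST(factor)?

From factor : factor u p: add FIRST(factor) = { g, p, u }.
From factor : decls stmt: add FIRST(decls) = { g, u }.
factor : p contributes {p}.
Union: FIRST(factor) = { g, p, u }.

{ g, p, u }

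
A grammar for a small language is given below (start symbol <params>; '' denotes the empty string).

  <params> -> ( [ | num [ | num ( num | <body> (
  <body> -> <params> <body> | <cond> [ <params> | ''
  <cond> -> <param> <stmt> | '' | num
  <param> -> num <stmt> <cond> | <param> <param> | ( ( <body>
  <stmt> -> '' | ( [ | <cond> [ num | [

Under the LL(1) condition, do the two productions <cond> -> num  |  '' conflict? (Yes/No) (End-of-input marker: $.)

Yes

FIRST(num) = { num } and FIRST('') = { '' }.
The second alternative is nullable and FOLLOW(<cond>) = { (, [, num } shares num with FIRST of the first — conflict.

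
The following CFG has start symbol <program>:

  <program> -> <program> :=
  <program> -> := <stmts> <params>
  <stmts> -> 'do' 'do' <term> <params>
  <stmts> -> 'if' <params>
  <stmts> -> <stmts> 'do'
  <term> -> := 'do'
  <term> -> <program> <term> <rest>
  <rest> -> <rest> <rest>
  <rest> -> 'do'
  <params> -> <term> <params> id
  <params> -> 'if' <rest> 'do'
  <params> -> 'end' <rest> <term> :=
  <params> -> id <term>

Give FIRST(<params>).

From <params> -> <term> <params> id: add FIRST(<term>) = { := }.
<params> -> 'if' <rest> 'do' contributes {'if'}.
<params> -> 'end' <rest> <term> := contributes {'end'}.
<params> -> id <term> contributes {id}.
Union: FIRST(<params>) = { 'end', 'if', :=, id }.

{ 'end', 'if', :=, id }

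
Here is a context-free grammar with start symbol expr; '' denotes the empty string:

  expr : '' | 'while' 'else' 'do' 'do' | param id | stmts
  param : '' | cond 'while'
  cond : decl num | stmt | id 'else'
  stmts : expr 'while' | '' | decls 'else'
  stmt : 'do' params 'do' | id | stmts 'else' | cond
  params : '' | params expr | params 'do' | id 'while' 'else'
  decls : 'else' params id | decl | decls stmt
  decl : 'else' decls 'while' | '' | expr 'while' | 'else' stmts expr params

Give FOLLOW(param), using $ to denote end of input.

{ id }

In expr : param id: add FIRST(id) = { id }.
Union: FOLLOW(param) = { id }.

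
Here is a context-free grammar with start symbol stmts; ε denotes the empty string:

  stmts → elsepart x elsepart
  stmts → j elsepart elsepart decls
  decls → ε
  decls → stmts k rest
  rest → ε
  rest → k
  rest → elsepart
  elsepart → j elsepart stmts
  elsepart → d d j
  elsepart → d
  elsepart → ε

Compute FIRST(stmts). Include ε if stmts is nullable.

From stmts → elsepart x elsepart: elsepart nullable, take FIRST(elsepart) ∪ {x} = { d, j, x }.
stmts → j elsepart elsepart decls contributes {j}.
Union: FIRST(stmts) = { d, j, x }.

{ d, j, x }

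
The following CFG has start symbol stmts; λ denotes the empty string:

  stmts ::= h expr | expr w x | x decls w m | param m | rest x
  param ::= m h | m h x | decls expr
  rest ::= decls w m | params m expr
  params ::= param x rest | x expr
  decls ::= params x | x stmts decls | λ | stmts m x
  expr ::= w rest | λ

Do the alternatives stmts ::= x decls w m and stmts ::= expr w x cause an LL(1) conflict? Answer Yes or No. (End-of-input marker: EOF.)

FIRST(x decls w m) = { x } and FIRST(expr w x) = { w }.
The FIRST sets are disjoint and neither alternative is nullable — no conflict.

No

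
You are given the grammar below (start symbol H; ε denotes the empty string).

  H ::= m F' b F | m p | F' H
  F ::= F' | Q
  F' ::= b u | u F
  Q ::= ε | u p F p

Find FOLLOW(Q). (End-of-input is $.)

{ $, b, m, p, u }

In F ::= Q: Q is at the end, add FOLLOW(F) = { $, b, m, p, u }.
Union: FOLLOW(Q) = { $, b, m, p, u }.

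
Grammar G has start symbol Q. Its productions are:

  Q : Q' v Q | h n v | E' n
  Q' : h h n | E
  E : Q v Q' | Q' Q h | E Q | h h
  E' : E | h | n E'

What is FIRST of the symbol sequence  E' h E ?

{ h, n }

Add FIRST(E') = { h, n }; E' is not nullable, stop.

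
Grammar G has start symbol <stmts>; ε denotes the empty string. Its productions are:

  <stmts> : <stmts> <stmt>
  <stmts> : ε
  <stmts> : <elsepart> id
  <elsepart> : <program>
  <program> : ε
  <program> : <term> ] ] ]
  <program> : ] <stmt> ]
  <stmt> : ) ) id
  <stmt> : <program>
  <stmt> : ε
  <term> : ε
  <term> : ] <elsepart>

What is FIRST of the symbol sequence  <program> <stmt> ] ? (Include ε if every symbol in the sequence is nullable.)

{ ), ] }

Add FIRST(<program>)\{ε} = { ] }; <program> is nullable, continue.
Add FIRST(<stmt>)\{ε} = { ), ] }; <stmt> is nullable, continue.
] is a terminal; add {]} and stop.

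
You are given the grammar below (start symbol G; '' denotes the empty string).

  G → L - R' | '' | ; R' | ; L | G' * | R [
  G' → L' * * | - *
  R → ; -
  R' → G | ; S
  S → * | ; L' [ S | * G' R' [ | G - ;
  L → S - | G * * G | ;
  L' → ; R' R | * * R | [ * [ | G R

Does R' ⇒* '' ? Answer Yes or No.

Yes

R' → G and each of G is nullable, so R' ⇒* ''.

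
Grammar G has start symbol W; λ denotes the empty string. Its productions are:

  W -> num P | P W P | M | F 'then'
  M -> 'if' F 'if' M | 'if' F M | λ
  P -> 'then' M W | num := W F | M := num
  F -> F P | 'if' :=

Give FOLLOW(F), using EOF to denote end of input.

In W -> F 'then': add FIRST('then') = { 'then' }.
In M -> 'if' F 'if' M: add FIRST('if' M) = { 'if' }.
In M -> 'if' F M: add FIRST(M)\{λ} = { 'if' }.
  Since M is nullable, also add FOLLOW(M) = { EOF, 'if', 'then', :=, num }.
In P -> num := W F: F is at the end, add FOLLOW(P) = { EOF, 'if', 'then', :=, num }.
In F -> F P: add FIRST(P) = { 'if', 'then', :=, num }.
Union: FOLLOW(F) = { EOF, 'if', 'then', :=, num }.

{ EOF, 'if', 'then', :=, num }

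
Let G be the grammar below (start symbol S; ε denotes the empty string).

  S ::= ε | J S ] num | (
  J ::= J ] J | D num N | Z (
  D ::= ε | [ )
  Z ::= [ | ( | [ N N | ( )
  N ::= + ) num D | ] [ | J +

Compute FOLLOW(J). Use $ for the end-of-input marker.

In S ::= J S ] num: add FIRST(S ] num) = { (, [, ], num }.
In J ::= J ] J: add FIRST(] J) = { ] }.
In J ::= J ] J: J is at the end, add FOLLOW(J) = { (, +, [, ], num }.
In N ::= J +: add FIRST(+) = { + }.
Union: FOLLOW(J) = { (, +, [, ], num }.

{ (, +, [, ], num }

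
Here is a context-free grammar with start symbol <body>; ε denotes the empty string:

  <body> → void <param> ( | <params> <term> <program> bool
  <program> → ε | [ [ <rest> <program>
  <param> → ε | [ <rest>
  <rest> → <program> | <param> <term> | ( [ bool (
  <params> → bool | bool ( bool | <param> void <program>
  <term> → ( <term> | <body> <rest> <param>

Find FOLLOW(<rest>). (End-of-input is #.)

In <program> → [ [ <rest> <program>: add FIRST(<program>)\{ε} = { [ }.
  Since <program> is nullable, also add FOLLOW(<program>) = { (, [, bool, void }.
In <param> → [ <rest>: <rest> is at the end, add FOLLOW(<param>) = { (, [, bool, void }.
In <term> → <body> <rest> <param>: add FIRST(<param>)\{ε} = { [ }.
  Since <param> is nullable, also add FOLLOW(<term>) = { (, [, bool, void }.
Union: FOLLOW(<rest>) = { (, [, bool, void }.

{ (, [, bool, void }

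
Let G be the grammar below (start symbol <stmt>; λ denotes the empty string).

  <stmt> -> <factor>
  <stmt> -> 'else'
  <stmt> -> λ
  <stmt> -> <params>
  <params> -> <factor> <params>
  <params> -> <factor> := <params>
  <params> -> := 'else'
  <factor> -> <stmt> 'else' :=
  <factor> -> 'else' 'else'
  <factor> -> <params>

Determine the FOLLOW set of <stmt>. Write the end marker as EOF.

{ EOF, 'else' }

<stmt> is the start symbol, so EOF ∈ FOLLOW(<stmt>).
In <factor> -> <stmt> 'else' :=: add FIRST('else' :=) = { 'else' }.
Union: FOLLOW(<stmt>) = { EOF, 'else' }.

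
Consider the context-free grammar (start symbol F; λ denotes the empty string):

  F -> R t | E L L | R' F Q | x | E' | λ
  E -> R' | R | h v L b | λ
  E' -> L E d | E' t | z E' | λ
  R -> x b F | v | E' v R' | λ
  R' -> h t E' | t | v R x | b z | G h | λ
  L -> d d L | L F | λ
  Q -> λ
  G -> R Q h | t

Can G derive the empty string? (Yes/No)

Nullable nonterminals: E, E', F, L, Q, R, R'.
No production of G has an RHS whose symbols are all nullable, so G is not nullable.

No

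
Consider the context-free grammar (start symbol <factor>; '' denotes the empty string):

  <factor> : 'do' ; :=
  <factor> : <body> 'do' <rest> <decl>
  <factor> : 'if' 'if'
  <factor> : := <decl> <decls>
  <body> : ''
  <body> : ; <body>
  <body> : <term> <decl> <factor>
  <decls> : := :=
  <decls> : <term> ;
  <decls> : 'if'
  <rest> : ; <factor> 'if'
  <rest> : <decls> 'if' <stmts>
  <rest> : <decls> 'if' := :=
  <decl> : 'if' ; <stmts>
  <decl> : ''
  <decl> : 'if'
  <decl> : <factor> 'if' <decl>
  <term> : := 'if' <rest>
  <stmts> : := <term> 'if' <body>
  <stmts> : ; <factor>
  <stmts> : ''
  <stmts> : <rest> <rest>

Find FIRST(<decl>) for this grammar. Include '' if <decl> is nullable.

{ 'do', 'if', :=, ;, '' }

<decl> : 'if' ; <stmts> contributes {'if'}.
<decl> : '' contributes ''.
<decl> : 'if' contributes {'if'}.
From <decl> : <factor> 'if' <decl>: add FIRST(<factor>) = { 'do', 'if', :=, ; }.
Union: FIRST(<decl>) = { 'do', 'if', :=, ;, '' }.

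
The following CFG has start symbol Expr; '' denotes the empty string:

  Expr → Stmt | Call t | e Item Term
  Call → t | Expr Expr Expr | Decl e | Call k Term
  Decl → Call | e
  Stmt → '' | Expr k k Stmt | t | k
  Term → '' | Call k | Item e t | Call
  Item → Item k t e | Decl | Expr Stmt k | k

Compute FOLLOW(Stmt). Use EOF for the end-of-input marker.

In Expr → Stmt: Stmt is at the end, add FOLLOW(Expr) = { EOF, e, k, t }.
In Stmt → Expr k k Stmt: Stmt is at the end, add FOLLOW(Stmt) = { EOF, e, k, t }.
In Item → Expr Stmt k: add FIRST(k) = { k }.
Union: FOLLOW(Stmt) = { EOF, e, k, t }.

{ EOF, e, k, t }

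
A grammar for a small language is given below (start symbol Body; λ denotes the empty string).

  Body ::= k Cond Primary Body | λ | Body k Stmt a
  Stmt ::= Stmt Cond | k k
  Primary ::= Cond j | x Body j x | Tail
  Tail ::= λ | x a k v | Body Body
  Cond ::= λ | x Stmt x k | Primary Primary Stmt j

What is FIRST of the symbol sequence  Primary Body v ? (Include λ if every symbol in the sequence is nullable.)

{ j, k, v, x }

Add FIRST(Primary)\{λ} = { j, k, x }; Primary is nullable, continue.
Add FIRST(Body)\{λ} = { k }; Body is nullable, continue.
v is a terminal; add {v} and stop.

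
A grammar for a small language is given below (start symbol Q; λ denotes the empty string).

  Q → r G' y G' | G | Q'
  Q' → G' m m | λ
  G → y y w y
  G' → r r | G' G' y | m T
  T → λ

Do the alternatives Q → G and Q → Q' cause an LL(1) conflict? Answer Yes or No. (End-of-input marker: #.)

No

FIRST(G) = { y } and FIRST(Q') = { m, r, λ }.
The second is nullable but FOLLOW(Q) = { # } is disjoint from FIRST of the first.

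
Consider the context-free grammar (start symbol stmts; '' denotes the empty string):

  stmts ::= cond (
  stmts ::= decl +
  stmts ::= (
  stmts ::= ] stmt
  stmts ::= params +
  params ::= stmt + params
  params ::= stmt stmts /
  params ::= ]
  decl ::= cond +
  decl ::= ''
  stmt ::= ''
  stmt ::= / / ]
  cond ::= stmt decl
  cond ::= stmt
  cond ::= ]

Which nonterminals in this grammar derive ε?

{ cond, decl, stmt }

Directly nullable (have an ''-production): decl, stmt.
cond ::= stmt decl with every symbol nullable, so cond is nullable.
No other nonterminal has a production whose RHS symbols are all nullable.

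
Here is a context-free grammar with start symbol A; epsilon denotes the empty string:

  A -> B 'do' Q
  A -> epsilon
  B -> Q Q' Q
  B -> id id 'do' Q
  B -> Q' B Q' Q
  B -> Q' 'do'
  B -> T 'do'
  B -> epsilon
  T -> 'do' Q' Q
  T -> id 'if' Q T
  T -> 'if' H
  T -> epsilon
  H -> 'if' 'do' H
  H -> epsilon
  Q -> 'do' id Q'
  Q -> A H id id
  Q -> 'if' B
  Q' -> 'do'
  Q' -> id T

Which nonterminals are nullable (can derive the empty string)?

Directly nullable (have an epsilon-production): A, B, T, H.
No other nonterminal has a production whose RHS symbols are all nullable.

{ A, B, H, T }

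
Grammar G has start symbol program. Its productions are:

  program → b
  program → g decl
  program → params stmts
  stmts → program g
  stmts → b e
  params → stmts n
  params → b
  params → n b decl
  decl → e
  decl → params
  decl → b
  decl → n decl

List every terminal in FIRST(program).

{ b, g, n }

program → b contributes {b}.
program → g decl contributes {g}.
From program → params stmts: add FIRST(params) = { b, g, n }.
Union: FIRST(program) = { b, g, n }.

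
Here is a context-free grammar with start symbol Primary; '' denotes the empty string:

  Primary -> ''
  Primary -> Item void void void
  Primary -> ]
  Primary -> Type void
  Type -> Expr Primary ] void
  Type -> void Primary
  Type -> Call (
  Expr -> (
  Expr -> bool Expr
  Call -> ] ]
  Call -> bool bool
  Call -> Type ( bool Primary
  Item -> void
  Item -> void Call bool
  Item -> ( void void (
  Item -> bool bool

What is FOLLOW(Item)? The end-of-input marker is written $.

{ void }

In Primary -> Item void void void: add FIRST(void void void) = { void }.
Union: FOLLOW(Item) = { void }.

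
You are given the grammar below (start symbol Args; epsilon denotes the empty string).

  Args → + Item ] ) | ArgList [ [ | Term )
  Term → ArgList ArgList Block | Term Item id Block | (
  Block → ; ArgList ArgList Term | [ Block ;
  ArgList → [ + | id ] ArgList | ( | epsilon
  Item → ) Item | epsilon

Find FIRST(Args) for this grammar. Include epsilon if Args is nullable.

{ (, +, ;, [, id }

Args → + Item ] ) contributes {+}.
From Args → ArgList [ [: ArgList nullable, take FIRST(ArgList) ∪ {[} = { (, [, id }.
From Args → Term ): add FIRST(Term) = { (, ;, [, id }.
Union: FIRST(Args) = { (, +, ;, [, id }.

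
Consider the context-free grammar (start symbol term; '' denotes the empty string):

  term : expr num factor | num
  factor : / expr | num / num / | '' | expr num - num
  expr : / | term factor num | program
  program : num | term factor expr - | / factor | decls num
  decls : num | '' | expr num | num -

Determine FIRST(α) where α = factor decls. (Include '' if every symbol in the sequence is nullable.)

{ /, num, '' }

Add FIRST(factor)\{''} = { /, num }; factor is nullable, continue.
Add FIRST(decls)\{''} = { /, num }; decls is nullable, continue.
Every symbol is nullable, so include ''.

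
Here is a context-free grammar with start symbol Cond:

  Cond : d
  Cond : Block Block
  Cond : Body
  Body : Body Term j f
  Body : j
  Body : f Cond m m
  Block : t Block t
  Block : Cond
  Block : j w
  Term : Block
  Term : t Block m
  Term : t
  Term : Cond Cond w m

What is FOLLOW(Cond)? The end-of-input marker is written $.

Cond is the start symbol, so $ ∈ FOLLOW(Cond).
In Body : f Cond m m: add FIRST(m m) = { m }.
In Block : Cond: Cond is at the end, add FOLLOW(Block) = { $, d, f, j, m, t, w }.
In Term : Cond Cond w m: add FIRST(Cond w m) = { d, f, j, t }.
In Term : Cond Cond w m: add FIRST(w m) = { w }.
Union: FOLLOW(Cond) = { $, d, f, j, m, t, w }.

{ $, d, f, j, m, t, w }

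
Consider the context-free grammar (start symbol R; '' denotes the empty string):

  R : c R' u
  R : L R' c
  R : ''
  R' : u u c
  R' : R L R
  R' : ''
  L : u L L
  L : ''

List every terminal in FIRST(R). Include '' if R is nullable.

R : c R' u contributes {c}.
From R : L R' c: L, R' nullable, take FIRST(L) ∪ FIRST(R') ∪ {c} = { c, u }.
R : '' contributes ''.
Union: FIRST(R) = { c, u, '' }.

{ c, u, '' }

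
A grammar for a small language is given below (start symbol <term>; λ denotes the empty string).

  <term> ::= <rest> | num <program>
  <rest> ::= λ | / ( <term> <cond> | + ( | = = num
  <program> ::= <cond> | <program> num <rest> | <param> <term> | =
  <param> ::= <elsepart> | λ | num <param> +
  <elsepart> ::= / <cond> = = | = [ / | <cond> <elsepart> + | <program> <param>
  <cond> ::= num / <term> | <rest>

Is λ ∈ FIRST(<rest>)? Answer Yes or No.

<rest> has an λ-production, so <rest> ⇒ λ.

Yes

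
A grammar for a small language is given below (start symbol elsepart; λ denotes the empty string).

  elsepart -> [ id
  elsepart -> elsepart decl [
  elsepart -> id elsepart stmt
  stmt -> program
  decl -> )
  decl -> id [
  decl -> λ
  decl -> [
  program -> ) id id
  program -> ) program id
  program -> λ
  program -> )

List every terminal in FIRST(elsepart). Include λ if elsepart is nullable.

elsepart -> [ id contributes {[}.
From elsepart -> elsepart decl [: add FIRST(elsepart) = { [, id }.
elsepart -> id elsepart stmt contributes {id}.
Union: FIRST(elsepart) = { [, id }.

{ [, id }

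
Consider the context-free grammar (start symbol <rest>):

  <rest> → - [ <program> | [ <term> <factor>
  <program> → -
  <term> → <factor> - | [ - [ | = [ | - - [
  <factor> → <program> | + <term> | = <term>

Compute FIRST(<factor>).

{ +, -, = }

From <factor> → <program>: add FIRST(<program>) = { - }.
<factor> → + <term> contributes {+}.
<factor> → = <term> contributes {=}.
Union: FIRST(<factor>) = { +, -, = }.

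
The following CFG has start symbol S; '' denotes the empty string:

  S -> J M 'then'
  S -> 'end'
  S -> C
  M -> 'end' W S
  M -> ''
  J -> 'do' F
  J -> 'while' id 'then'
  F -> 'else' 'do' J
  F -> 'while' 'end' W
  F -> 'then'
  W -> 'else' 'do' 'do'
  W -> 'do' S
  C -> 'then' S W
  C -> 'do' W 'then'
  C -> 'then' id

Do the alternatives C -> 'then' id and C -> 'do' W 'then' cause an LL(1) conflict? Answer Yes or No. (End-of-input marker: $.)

No

FIRST('then' id) = { 'then' } and FIRST('do' W 'then') = { 'do' }.
The FIRST sets are disjoint and neither alternative is nullable — no conflict.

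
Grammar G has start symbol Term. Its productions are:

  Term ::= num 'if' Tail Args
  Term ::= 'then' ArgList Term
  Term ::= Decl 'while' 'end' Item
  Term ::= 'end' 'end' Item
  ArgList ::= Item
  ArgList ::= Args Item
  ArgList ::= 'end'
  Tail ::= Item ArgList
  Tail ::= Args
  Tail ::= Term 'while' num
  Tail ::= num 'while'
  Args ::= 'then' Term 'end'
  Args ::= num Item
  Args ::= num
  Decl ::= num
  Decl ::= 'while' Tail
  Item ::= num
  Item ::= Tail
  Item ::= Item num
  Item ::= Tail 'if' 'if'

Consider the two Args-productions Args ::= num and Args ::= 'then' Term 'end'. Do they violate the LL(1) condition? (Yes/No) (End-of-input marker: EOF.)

No

FIRST(num) = { num } and FIRST('then' Term 'end') = { 'then' }.
The FIRST sets are disjoint and neither alternative is nullable — no conflict.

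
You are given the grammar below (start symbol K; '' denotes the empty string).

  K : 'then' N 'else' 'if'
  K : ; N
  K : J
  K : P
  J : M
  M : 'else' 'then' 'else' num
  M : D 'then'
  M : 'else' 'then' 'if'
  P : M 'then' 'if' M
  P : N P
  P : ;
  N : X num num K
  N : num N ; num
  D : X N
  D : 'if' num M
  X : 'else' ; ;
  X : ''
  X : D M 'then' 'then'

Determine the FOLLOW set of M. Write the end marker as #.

In J : M: M is at the end, add FOLLOW(J) = { #, 'else', 'if', 'then', ;, num }.
In P : M 'then' 'if' M: add FIRST('then' 'if' M) = { 'then' }.
In P : M 'then' 'if' M: M is at the end, add FOLLOW(P) = { #, 'else', 'if', 'then', ;, num }.
In D : 'if' num M: M is at the end, add FOLLOW(D) = { 'else', 'if', 'then', num }.
In X : D M 'then' 'then': add FIRST('then' 'then') = { 'then' }.
Union: FOLLOW(M) = { #, 'else', 'if', 'then', ;, num }.

{ #, 'else', 'if', 'then', ;, num }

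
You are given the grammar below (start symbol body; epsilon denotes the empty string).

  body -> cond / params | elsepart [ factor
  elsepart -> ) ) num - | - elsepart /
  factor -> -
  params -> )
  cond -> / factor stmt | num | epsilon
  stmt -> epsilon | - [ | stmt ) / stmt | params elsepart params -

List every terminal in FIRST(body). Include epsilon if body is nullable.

From body -> cond / params: cond nullable, take FIRST(cond) ∪ {/} = { /, num }.
From body -> elsepart [ factor: add FIRST(elsepart) = { ), - }.
Union: FIRST(body) = { ), -, /, num }.

{ ), -, /, num }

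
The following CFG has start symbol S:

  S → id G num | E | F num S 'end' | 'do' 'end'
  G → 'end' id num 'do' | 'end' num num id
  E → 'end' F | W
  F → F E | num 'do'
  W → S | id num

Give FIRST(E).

E → 'end' F contributes {'end'}.
From E → W: add FIRST(W) = { 'do', 'end', id, num }.
Union: FIRST(E) = { 'do', 'end', id, num }.

{ 'do', 'end', id, num }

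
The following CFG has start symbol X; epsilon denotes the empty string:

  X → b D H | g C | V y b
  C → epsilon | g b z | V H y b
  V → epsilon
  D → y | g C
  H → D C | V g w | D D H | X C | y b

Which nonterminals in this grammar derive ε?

Directly nullable (have an epsilon-production): C, V.
No other nonterminal has a production whose RHS symbols are all nullable.

{ C, V }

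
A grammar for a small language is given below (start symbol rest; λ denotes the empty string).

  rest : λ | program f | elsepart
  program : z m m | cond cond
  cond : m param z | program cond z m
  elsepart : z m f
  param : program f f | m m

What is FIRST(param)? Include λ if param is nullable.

From param : program f f: add FIRST(program) = { m, z }.
param : m m contributes {m}.
Union: FIRST(param) = { m, z }.

{ m, z }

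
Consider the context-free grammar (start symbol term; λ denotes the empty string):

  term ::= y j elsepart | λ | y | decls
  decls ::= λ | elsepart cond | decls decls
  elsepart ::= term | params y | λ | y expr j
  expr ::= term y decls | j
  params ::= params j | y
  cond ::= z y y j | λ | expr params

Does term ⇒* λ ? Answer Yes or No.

Yes

term has an λ-production, so term ⇒ λ.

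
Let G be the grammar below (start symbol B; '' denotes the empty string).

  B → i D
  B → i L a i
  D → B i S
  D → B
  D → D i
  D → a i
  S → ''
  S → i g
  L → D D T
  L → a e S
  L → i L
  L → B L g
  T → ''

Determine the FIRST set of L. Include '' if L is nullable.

{ a, i }

From L → D D T: add FIRST(D) = { a, i }.
L → a e S contributes {a}.
L → i L contributes {i}.
From L → B L g: add FIRST(B) = { i }.
Union: FIRST(L) = { a, i }.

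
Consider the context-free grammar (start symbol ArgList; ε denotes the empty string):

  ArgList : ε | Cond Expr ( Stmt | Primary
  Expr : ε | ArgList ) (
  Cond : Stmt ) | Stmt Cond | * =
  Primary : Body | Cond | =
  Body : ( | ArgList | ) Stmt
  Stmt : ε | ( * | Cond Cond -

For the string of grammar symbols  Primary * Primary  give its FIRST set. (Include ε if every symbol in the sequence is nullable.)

{ (, ), *, = }

Add FIRST(Primary)\{ε} = { (, ), *, = }; Primary is nullable, continue.
* is a terminal; add {*} and stop.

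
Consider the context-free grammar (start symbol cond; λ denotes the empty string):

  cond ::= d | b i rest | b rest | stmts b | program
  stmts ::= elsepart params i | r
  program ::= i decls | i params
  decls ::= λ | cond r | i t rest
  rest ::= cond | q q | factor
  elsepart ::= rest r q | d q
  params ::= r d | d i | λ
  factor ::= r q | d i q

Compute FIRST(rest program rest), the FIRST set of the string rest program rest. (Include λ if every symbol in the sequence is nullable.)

Add FIRST(rest) = { b, d, i, q, r }; rest is not nullable, stop.

{ b, d, i, q, r }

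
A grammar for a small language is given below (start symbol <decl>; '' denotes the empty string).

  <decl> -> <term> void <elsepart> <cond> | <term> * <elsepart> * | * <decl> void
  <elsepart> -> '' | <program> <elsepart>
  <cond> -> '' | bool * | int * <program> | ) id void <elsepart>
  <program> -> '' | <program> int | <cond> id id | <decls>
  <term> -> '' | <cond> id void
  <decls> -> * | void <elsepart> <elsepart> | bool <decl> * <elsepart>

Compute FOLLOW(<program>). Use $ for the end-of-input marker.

In <elsepart> -> <program> <elsepart>: add FIRST(<elsepart>)\{''} = { ), *, bool, id, int, void }.
  Since <elsepart> is nullable, also add FOLLOW(<elsepart>) = { $, ), *, bool, id, int, void }.
In <cond> -> int * <program>: <program> is at the end, add FOLLOW(<cond>) = { $, *, id, void }.
In <program> -> <program> int: add FIRST(int) = { int }.
Union: FOLLOW(<program>) = { $, ), *, bool, id, int, void }.

{ $, ), *, bool, id, int, void }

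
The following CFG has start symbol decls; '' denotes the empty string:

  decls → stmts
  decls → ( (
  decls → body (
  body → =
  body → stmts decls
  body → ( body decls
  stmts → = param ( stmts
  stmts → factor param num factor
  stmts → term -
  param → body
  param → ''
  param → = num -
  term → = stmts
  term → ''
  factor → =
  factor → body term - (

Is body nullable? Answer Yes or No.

Nullable nonterminals: param, term.
No production of body has an RHS whose symbols are all nullable, so body is not nullable.

No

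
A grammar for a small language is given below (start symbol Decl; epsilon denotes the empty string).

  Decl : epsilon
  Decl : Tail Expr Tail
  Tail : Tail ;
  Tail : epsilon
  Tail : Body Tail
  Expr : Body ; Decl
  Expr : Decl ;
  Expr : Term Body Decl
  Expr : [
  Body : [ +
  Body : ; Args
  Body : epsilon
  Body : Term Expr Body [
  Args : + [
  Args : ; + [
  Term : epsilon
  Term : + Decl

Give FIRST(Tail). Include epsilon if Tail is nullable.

From Tail : Tail ;: Tail nullable, take FIRST(Tail) ∪ {;} = { +, ;, [ }.
Tail : epsilon contributes epsilon.
From Tail : Body Tail: Body, Tail nullable, take FIRST(Body) ∪ FIRST(Tail) = { +, ;, [ }; also epsilon since the whole RHS is nullable.
Union: FIRST(Tail) = { +, ;, [, epsilon }.

{ +, ;, [, epsilon }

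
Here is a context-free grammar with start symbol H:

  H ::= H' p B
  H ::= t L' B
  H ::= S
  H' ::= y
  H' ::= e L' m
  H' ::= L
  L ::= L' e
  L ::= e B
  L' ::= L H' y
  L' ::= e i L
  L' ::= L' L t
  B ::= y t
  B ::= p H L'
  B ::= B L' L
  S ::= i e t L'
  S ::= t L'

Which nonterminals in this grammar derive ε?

No nonterminal has an empty production or an RHS whose symbols are all nullable.

{ } (none)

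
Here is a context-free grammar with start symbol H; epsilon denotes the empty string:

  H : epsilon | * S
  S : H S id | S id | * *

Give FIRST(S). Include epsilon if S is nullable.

From S : H S id: H nullable, take FIRST(H) ∪ FIRST(S) = { * }.
From S : S id: add FIRST(S) = { * }.
S : * * contributes {*}.
Union: FIRST(S) = { * }.

{ * }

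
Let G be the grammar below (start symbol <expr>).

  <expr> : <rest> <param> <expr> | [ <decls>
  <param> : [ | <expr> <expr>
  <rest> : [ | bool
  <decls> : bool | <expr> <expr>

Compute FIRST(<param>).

{ [, bool }

<param> : [ contributes {[}.
From <param> : <expr> <expr>: add FIRST(<expr>) = { [, bool }.
Union: FIRST(<param>) = { [, bool }.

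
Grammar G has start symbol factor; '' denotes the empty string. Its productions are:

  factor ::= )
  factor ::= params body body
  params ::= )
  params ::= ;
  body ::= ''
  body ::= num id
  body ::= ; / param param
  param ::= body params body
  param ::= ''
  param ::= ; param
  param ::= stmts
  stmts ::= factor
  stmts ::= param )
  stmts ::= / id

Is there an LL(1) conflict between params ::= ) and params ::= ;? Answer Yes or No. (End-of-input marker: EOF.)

FIRST()) = { ) } and FIRST(;) = { ; }.
The FIRST sets are disjoint and neither alternative is nullable — no conflict.

No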